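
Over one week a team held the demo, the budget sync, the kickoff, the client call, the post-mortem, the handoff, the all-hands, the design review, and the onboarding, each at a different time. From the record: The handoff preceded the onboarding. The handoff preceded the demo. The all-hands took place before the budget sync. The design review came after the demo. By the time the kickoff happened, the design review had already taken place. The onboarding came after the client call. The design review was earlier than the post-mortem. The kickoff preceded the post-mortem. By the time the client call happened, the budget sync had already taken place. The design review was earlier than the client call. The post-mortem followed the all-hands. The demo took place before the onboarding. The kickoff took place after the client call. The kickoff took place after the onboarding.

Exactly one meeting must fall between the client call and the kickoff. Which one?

Tracing the constraints gives the client call → the onboarding → the kickoff, so the onboarding sits after the client call and before the kickoff.
No other meeting is forced both after the client call and before the kickoff.

the onboarding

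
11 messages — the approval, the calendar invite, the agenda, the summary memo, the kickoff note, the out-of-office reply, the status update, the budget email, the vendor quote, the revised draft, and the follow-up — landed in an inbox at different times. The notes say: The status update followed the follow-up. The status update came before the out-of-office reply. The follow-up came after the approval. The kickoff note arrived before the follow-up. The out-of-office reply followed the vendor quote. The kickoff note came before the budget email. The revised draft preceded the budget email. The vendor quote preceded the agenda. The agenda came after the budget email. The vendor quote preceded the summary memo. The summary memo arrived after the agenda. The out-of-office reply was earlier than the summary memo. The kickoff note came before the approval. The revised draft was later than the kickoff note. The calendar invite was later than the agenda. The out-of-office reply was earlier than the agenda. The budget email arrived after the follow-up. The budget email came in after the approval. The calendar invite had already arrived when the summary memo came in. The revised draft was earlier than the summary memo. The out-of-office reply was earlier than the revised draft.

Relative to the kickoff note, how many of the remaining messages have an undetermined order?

Forced after the kickoff note: the agenda, the approval, the budget email, the calendar invite, the follow-up, the out-of-office reply, the revised draft, the status update, and the summary memo.
That leaves the vendor quote with no forced order relative to the kickoff note — 1.

1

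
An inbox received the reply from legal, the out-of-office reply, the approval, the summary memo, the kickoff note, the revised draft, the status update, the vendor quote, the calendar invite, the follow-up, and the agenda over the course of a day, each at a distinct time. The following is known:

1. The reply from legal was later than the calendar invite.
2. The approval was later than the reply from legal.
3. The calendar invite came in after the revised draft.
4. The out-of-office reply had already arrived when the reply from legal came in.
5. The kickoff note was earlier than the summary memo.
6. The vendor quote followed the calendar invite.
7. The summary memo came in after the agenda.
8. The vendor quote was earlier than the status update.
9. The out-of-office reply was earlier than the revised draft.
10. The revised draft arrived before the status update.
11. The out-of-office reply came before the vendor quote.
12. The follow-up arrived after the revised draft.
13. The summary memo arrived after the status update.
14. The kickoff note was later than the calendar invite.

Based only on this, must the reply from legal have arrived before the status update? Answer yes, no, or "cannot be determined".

cannot be determined

No chain of stated constraints runs from the reply from legal to the status update, and none runs from the status update to the reply from legal either.
So the relative order of the reply from legal and the status update is not fixed by the given facts.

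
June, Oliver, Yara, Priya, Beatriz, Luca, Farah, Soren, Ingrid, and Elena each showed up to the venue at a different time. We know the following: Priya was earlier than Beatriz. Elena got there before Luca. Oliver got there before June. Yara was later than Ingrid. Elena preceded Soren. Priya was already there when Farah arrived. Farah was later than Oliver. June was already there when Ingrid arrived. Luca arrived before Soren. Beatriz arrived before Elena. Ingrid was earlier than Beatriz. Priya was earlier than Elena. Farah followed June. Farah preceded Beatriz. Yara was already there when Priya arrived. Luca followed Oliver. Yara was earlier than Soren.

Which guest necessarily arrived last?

Soren

Every other guest has a chain of constraints placing them before Soren, so Soren is last.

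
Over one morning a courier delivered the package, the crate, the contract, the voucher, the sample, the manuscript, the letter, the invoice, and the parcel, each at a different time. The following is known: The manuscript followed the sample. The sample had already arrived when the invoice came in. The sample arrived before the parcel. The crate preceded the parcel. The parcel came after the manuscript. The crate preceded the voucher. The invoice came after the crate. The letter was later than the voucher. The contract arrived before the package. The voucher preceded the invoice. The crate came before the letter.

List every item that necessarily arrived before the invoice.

the crate, the sample, the voucher

Directly stated before the invoice: the crate, the sample, and the voucher.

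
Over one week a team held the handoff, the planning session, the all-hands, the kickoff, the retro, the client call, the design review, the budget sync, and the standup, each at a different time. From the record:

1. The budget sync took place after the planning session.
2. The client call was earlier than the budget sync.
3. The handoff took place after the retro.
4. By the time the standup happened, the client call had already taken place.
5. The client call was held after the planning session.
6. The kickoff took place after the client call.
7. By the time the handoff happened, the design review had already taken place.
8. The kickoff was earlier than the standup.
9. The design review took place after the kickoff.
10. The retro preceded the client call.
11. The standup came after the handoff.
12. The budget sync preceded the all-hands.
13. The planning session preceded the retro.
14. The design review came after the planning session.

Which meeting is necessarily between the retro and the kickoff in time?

Tracing the constraints gives the retro → the client call → the kickoff, so the client call sits after the retro and before the kickoff.
No other meeting is forced both after the retro and before the kickoff.

the client call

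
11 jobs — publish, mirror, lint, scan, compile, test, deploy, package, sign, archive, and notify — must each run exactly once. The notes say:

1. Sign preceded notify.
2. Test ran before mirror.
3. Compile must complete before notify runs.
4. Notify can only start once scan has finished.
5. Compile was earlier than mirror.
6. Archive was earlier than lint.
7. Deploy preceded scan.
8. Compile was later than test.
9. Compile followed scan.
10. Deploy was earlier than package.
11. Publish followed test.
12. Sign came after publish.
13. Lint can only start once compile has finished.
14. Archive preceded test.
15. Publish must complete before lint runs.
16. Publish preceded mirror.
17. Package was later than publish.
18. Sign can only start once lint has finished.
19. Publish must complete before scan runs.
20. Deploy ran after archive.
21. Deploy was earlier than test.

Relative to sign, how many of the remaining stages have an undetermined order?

2

Forced before sign: archive, compile, deploy, lint, publish, scan, and test; forced after sign: notify.
That leaves mirror and package with no forced order relative to sign — 2.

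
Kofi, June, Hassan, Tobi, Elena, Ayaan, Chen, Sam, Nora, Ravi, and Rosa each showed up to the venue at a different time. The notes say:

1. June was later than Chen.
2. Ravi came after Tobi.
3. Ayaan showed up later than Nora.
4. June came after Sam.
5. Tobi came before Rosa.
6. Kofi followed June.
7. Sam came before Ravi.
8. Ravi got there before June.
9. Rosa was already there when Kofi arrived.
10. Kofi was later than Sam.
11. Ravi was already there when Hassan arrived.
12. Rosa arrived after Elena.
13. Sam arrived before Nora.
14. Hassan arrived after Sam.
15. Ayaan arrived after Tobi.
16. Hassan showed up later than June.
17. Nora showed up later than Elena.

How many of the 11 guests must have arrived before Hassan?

Directly stated before Hassan: June, Ravi, and Sam.
Chen reaches Hassan via Chen → June → Hassan.
Tobi reaches Hassan via Tobi → Ravi → Hassan.
No chain forces Kofi (or any of the others) ahead of Hassan.
That's Chen, June, Ravi, Sam, and Tobi — 5 in all.

5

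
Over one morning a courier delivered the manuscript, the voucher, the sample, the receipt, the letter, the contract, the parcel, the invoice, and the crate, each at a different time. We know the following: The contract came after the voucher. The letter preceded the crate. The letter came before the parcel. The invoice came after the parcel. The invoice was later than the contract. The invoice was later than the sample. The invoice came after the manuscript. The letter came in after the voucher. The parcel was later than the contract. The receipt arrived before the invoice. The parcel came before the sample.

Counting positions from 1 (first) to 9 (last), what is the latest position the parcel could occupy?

7

The parcel must come before the invoice and the sample — 2 items forced after it.
Everything else can be placed before the parcel in some valid order, so the parcel can sit as late as position 9 − 2 = 7.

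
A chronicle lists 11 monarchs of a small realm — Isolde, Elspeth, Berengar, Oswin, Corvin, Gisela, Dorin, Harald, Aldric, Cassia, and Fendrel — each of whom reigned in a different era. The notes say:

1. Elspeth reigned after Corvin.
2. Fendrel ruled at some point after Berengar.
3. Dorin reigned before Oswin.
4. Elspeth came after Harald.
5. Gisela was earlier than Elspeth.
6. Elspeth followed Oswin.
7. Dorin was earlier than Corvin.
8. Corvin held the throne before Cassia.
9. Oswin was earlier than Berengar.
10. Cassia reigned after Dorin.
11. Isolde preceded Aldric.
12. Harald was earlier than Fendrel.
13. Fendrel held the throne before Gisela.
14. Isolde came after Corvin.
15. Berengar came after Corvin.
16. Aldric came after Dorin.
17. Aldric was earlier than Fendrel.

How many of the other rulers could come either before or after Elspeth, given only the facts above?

1

Forced before Elspeth: Aldric, Berengar, Corvin, Dorin, Fendrel, Gisela, Harald, Isolde, and Oswin.
That leaves Cassia with no forced order relative to Elspeth — 1.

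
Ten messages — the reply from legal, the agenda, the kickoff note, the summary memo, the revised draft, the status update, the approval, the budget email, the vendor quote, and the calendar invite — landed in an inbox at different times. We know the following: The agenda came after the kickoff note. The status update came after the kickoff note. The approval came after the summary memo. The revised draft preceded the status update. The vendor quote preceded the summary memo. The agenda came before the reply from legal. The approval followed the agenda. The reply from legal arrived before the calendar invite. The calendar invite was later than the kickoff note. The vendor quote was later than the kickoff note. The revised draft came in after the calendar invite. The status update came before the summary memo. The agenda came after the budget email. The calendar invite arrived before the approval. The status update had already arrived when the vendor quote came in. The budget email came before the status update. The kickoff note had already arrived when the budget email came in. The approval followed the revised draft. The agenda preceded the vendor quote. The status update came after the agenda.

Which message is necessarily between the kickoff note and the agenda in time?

the budget email

Tracing the constraints gives the kickoff note → the budget email → the agenda, so the budget email sits after the kickoff note and before the agenda.
No other message is forced both after the kickoff note and before the agenda.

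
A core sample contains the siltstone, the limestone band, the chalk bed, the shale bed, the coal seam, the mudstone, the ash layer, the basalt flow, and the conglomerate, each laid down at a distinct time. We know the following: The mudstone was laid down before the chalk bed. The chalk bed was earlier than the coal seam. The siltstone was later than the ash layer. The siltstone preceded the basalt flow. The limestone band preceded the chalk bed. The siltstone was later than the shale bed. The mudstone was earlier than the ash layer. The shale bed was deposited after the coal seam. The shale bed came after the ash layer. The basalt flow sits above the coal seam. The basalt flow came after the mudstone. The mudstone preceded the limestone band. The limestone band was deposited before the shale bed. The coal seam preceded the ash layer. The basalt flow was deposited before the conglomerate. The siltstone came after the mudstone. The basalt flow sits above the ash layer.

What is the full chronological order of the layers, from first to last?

The constraints fix every adjacent pair, so only one ordering works:
the mudstone → the limestone band → the chalk bed → the coal seam → the ash layer → the shale bed → the siltstone → the basalt flow → the conglomerate.

the mudstone, the limestone band, the chalk bed, the coal seam, the ash layer, the shale bed, the siltstone, the basalt flow, the conglomerate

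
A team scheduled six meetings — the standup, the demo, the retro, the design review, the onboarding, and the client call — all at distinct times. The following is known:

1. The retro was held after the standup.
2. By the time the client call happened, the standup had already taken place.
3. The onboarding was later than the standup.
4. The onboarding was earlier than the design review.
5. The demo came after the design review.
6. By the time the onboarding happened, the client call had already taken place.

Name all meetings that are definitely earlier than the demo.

the client call, the design review, the onboarding, the standup

Directly stated before the demo: the design review.
The client call reaches the demo via the client call → the onboarding → the design review → the demo.
The onboarding reaches the demo via the onboarding → the design review → the demo.
The standup reaches the demo via the standup → the onboarding → the design review → the demo.
No chain forces the retro ahead of the demo.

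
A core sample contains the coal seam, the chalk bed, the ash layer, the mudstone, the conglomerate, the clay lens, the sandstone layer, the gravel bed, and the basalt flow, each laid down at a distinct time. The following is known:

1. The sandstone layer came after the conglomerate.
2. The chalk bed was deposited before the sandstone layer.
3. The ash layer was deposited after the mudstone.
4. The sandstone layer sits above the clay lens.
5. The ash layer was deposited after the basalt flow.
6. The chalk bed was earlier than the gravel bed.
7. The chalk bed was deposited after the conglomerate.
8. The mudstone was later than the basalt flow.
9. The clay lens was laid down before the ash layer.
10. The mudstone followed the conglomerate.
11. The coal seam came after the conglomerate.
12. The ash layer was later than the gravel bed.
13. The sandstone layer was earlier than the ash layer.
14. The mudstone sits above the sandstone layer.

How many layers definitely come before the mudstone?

5

Directly stated before the mudstone: the basalt flow, the conglomerate, and the sandstone layer.
The chalk bed reaches the mudstone via the chalk bed → the sandstone layer → the mudstone.
The clay lens reaches the mudstone via the clay lens → the sandstone layer → the mudstone.
That's the basalt flow, the chalk bed, the clay lens, the conglomerate, and the sandstone layer — 5 in all.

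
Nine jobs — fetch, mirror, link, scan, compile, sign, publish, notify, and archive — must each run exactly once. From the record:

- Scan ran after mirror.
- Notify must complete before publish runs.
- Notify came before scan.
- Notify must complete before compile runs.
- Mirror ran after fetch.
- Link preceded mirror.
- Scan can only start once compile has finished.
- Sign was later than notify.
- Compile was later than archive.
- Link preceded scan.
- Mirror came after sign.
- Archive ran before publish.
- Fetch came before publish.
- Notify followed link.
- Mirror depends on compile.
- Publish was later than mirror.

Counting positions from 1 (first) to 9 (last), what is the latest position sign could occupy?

Sign must come before mirror, publish, and scan — 3 stages forced after it.
Everything else can be placed before sign in some valid order, so sign can sit as late as position 9 − 3 = 6.

6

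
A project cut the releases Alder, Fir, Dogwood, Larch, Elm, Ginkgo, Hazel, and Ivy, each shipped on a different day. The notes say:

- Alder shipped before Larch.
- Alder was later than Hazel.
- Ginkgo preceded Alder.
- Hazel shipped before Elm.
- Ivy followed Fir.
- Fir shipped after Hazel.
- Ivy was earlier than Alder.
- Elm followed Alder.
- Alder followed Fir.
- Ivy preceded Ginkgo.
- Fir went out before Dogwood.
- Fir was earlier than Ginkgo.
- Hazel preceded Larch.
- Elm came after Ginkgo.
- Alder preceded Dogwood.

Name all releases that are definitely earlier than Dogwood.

Alder, Fir, Ginkgo, Hazel, Ivy

Directly stated before Dogwood: Alder and Fir.
Ginkgo reaches Dogwood via Ginkgo → Alder → Dogwood.
Hazel reaches Dogwood via Hazel → Fir → Dogwood.
Ivy reaches Dogwood via Ivy → Alder → Dogwood.
No chain forces Elm (or any of the others) ahead of Dogwood.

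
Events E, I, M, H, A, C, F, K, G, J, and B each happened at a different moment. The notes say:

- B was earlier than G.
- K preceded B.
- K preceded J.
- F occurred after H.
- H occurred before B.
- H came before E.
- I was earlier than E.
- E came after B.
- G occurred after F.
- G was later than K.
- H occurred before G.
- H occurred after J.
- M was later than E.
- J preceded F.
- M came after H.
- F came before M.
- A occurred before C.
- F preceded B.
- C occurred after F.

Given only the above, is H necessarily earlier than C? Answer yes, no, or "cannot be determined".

yes

Chain the constraints: H → F → C. Each link is directly stated, so H comes before C.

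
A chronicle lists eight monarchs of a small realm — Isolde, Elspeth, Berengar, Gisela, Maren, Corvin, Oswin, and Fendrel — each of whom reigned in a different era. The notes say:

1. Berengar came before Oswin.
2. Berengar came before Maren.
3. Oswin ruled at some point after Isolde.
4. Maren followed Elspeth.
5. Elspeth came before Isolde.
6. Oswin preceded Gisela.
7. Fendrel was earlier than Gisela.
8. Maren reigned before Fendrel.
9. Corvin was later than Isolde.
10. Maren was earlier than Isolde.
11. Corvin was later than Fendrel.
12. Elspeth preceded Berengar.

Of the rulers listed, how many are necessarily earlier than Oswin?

4

Directly stated before Oswin: Berengar and Isolde.
Elspeth reaches Oswin via Elspeth → Isolde → Oswin.
Maren reaches Oswin via Maren → Isolde → Oswin.
No chain forces Fendrel (or any of the others) ahead of Oswin.
That's Berengar, Elspeth, Isolde, and Maren — 4 in all.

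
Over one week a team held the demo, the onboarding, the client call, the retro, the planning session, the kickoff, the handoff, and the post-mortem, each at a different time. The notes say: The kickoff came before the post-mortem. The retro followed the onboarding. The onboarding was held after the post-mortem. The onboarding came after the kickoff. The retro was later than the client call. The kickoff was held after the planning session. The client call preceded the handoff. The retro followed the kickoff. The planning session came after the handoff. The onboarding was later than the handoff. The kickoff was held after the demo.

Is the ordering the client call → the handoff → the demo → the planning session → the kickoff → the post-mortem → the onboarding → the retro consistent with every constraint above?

Check each stated constraint against the proposed order — e.g. the handoff is ahead of the onboarding; the client call is ahead of the retro. Every pair is in the required order; nothing is violated.

yes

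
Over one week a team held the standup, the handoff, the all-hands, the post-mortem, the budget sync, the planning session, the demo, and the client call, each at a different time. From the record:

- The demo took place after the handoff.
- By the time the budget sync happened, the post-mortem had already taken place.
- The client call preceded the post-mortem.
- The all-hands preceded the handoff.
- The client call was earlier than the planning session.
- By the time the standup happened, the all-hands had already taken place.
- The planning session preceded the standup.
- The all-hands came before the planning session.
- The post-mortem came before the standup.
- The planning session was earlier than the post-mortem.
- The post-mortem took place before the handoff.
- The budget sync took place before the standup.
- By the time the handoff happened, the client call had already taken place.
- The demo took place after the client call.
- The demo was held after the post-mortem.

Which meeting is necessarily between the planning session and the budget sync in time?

the post-mortem

Tracing the constraints gives the planning session → the post-mortem → the budget sync, so the post-mortem sits after the planning session and before the budget sync.
No other meeting is forced both after the planning session and before the budget sync.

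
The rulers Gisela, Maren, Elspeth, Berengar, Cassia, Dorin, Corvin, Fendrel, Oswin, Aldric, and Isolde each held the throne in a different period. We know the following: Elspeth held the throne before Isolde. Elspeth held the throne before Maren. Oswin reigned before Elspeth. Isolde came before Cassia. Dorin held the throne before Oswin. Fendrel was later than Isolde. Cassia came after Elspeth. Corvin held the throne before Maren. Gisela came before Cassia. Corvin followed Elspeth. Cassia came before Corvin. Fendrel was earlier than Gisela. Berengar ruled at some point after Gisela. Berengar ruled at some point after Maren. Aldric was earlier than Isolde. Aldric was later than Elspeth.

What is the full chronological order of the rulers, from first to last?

The constraints fix every adjacent pair, so only one ordering works:
Dorin → Oswin → Elspeth → Aldric → Isolde → Fendrel → Gisela → Cassia → Corvin → Maren → Berengar.

Dorin, Oswin, Elspeth, Aldric, Isolde, Fendrel, Gisela, Cassia, Corvin, Maren, Berengar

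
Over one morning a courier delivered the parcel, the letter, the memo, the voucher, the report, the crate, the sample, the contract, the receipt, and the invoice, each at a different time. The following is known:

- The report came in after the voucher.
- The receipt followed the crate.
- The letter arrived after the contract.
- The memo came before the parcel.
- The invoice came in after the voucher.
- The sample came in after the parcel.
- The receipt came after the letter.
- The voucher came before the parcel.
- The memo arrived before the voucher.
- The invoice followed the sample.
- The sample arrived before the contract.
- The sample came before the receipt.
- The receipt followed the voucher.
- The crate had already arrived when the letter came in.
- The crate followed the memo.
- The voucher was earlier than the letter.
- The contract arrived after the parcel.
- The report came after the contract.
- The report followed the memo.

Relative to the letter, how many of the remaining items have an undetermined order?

Forced before the letter: the contract, the crate, the memo, the parcel, the sample, and the voucher; forced after the letter: the receipt.
That leaves the invoice and the report with no forced order relative to the letter — 2.

2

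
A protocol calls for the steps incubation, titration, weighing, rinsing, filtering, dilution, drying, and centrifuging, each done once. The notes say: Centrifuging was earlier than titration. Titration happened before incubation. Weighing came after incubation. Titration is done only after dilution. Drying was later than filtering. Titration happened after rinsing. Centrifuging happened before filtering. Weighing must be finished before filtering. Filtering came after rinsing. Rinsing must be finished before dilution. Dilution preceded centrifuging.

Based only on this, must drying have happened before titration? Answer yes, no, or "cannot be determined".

Tracing the constraints gives titration → incubation → weighing → filtering → drying, so titration must come before drying.
That means drying cannot be before titration.

no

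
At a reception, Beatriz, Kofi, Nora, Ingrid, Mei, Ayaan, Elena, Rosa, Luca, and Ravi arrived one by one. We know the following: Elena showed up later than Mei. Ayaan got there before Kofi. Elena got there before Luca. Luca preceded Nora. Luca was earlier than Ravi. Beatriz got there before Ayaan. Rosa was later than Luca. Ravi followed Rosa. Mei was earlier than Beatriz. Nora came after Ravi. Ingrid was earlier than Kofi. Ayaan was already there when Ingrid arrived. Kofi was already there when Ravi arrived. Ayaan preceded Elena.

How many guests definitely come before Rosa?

Directly stated before Rosa: Luca.
Ayaan reaches Rosa via Ayaan → Elena → Luca → Rosa.
Beatriz reaches Rosa via Beatriz → Ayaan → Elena → Luca → Rosa.
Elena reaches Rosa via Elena → Luca → Rosa.
Likewise Mei reaches Rosa by chaining the stated constraints.
That's Ayaan, Beatriz, Elena, Luca, and Mei — 5 in all.

5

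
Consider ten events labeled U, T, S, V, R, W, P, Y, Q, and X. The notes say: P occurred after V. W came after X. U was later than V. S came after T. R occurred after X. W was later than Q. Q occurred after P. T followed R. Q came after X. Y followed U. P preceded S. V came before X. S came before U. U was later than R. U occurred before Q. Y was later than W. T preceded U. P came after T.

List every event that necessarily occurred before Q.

Directly stated before Q: P, U, and X.
R reaches Q via R → U → Q.
S reaches Q via S → U → Q.
T reaches Q via T → P → Q.
Likewise V reaches Q by chaining the stated constraints.

P, R, S, T, U, V, X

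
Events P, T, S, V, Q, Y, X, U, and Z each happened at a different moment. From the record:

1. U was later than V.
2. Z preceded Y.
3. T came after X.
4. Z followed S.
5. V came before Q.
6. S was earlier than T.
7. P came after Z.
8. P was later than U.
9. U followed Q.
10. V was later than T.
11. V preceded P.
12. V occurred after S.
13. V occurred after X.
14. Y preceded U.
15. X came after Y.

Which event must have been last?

Every other event has a chain of constraints placing it before P, so P is last.

P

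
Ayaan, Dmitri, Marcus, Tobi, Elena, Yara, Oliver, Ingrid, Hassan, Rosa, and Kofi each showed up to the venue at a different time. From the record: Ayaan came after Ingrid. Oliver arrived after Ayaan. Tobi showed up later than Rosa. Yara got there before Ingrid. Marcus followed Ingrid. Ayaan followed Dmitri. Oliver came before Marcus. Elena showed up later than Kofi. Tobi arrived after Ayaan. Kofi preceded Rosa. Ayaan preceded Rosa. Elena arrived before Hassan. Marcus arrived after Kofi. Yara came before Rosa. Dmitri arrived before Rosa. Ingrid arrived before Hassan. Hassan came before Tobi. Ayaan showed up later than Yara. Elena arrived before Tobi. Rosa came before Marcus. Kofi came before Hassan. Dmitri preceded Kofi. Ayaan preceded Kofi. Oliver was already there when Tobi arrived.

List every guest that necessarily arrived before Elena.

Ayaan, Dmitri, Ingrid, Kofi, Yara

Directly stated before Elena: Kofi.
Ayaan reaches Elena via Ayaan → Kofi → Elena.
Dmitri reaches Elena via Dmitri → Kofi → Elena.
Ingrid reaches Elena via Ingrid → Ayaan → Kofi → Elena.
Likewise Yara reaches Elena by chaining the stated constraints.
No chain forces Rosa (or any of the others) ahead of Elena.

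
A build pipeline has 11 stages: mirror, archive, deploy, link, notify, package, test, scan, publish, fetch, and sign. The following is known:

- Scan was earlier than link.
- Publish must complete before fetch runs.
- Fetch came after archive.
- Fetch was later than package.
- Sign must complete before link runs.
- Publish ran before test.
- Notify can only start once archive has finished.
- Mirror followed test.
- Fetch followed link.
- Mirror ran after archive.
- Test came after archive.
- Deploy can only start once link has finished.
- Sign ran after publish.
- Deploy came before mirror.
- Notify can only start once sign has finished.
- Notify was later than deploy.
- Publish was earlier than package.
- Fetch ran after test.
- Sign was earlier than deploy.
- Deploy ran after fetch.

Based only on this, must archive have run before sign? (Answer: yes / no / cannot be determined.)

No chain of stated constraints runs from archive to sign, and none runs from sign to archive either.
So the relative order of archive and sign is not fixed by the given facts.

cannot be determined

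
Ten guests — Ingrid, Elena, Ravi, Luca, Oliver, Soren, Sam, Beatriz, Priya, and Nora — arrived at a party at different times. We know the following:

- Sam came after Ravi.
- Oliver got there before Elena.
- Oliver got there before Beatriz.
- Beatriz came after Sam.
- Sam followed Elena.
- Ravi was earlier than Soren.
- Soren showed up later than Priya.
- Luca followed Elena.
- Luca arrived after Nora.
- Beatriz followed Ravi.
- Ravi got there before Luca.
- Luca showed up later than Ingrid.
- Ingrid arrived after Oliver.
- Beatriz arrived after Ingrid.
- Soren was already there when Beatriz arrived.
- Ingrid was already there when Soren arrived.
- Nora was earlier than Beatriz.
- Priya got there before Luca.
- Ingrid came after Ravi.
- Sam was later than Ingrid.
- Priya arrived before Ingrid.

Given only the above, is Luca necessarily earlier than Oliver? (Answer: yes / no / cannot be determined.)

no

Tracing the constraints gives Oliver → Ingrid → Luca, so Oliver must come before Luca.
That means Luca cannot be before Oliver.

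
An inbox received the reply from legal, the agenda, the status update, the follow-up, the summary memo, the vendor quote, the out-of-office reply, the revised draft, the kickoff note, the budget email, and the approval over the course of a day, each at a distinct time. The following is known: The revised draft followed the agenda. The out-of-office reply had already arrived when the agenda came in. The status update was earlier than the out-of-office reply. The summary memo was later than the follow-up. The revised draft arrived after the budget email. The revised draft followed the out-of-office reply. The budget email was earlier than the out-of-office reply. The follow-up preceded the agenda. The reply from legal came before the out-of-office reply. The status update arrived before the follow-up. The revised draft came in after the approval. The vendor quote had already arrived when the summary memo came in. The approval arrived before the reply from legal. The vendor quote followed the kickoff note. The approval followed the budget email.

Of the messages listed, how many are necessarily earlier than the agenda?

Directly stated before the agenda: the follow-up and the out-of-office reply.
The approval reaches the agenda via the approval → the reply from legal → the out-of-office reply → the agenda.
The budget email reaches the agenda via the budget email → the out-of-office reply → the agenda.
The reply from legal reaches the agenda via the reply from legal → the out-of-office reply → the agenda.
Likewise the status update reaches the agenda by chaining the stated constraints.
No chain forces the kickoff note (or any of the others) ahead of the agenda.
That's the approval, the budget email, the follow-up, the out-of-office reply, the reply from legal, and the status update — 6 in all.

6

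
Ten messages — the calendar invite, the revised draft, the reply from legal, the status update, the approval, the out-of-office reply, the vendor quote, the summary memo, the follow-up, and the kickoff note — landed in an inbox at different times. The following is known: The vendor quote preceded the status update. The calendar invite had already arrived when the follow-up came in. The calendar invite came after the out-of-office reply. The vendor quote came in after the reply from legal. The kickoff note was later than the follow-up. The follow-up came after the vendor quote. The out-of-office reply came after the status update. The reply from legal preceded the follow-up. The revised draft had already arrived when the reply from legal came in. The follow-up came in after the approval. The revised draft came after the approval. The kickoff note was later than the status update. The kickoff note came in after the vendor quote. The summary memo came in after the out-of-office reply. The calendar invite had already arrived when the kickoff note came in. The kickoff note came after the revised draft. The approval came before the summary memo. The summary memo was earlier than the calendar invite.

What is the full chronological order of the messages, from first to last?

the approval, the revised draft, the reply from legal, the vendor quote, the status update, the out-of-office reply, the summary memo, the calendar invite, the follow-up, the kickoff note

The constraints fix every adjacent pair, so only one ordering works:
the approval → the revised draft → the reply from legal → the vendor quote → the status update → the out-of-office reply → the summary memo → the calendar invite → the follow-up → the kickoff note.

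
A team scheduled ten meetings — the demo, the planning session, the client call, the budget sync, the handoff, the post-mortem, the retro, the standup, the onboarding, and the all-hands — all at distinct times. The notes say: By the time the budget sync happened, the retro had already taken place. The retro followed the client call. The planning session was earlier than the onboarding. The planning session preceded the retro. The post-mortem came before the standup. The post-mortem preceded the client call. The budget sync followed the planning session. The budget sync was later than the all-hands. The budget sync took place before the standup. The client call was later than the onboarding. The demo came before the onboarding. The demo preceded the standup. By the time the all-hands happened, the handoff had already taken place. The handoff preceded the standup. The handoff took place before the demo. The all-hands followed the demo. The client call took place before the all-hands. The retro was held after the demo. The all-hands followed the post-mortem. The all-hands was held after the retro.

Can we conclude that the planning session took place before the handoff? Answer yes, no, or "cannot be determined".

No chain of stated constraints runs from the planning session to the handoff, and none runs from the handoff to the planning session either.
So the relative order of the planning session and the handoff is not fixed by the given facts.

cannot be determined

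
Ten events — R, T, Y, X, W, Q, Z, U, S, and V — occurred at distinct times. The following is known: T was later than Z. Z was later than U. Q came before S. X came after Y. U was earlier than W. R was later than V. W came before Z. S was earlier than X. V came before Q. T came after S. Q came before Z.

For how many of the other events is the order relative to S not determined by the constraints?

Forced before S: Q and V; forced after S: T and X.
That leaves R, U, W, Y, and Z with no forced order relative to S — 5.

5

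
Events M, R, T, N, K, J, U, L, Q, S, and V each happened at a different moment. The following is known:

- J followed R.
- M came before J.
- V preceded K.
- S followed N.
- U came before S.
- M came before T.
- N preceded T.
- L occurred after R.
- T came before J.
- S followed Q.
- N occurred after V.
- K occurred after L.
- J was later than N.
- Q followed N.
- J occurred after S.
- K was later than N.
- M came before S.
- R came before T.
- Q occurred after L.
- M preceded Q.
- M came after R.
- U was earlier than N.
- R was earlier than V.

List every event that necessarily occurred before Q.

L, M, N, R, U, V

Directly stated before Q: L, M, and N.
R reaches Q via R → M → Q.
U reaches Q via U → N → Q.
V reaches Q via V → N → Q.
No chain forces S (or any of the others) ahead of Q.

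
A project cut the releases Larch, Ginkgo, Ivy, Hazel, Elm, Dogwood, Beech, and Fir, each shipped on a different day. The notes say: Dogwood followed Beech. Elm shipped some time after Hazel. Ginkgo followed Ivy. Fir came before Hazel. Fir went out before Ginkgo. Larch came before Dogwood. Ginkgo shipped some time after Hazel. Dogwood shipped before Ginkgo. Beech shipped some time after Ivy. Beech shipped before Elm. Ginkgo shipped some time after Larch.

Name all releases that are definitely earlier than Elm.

Directly stated before Elm: Beech and Hazel.
Fir reaches Elm via Fir → Hazel → Elm.
Ivy reaches Elm via Ivy → Beech → Elm.
No chain forces Larch (or any of the others) ahead of Elm.

Beech, Fir, Hazel, Ivy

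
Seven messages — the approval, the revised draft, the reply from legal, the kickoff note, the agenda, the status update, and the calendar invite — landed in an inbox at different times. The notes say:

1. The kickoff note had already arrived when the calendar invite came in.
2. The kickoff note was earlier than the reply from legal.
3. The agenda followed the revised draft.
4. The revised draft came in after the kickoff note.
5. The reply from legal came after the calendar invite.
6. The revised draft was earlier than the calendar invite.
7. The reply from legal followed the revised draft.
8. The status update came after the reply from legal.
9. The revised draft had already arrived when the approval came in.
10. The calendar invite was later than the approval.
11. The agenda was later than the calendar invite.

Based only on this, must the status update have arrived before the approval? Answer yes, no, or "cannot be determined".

Tracing the constraints gives the approval → the calendar invite → the reply from legal → the status update, so the approval must come before the status update.
That means the status update cannot be before the approval.

no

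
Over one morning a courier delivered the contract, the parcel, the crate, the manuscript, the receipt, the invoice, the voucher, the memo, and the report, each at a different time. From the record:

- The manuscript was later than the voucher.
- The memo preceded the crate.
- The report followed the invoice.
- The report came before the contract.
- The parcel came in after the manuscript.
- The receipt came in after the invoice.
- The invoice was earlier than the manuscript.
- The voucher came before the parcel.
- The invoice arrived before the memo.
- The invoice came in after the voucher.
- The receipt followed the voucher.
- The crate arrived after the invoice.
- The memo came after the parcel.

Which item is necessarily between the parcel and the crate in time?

the memo

Tracing the constraints gives the parcel → the memo → the crate, so the memo sits after the parcel and before the crate.
No other item is forced both after the parcel and before the crate.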